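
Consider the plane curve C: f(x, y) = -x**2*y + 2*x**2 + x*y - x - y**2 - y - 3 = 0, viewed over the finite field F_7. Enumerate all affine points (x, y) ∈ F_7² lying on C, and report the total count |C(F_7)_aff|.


Affine F_7-points: {(1, 3), (2, 2), (5, 0), (6, 0), (6, 4)}; count = 5.

For each of the 49 pairs (x, y) ∈ F_7², evaluate f(x, y) mod 7. Record the zeros.
  x = 0: [0↦4, 1↦2, 2↦5, 3↦6, 4↦5, 5↦2, 6↦4]  zeros at y ∈ ∅
  x = 1: [0↦5, 1↦3, 2↦6, 3↦0, 4↦6, 5↦3, 6↦5]  zeros at y ∈ {3}
  x = 2: [0↦3, 1↦6, 2↦0, 3↦6, 4↦3, 5↦5, 6↦5]  zeros at y ∈ {2}
  x = 3: [0↦5, 1↦4, 2↦1, 3↦3, 4↦3, 5↦1, 6↦4]  zeros at y ∈ ∅
  x = 4: [0↦4, 1↦4, 2↦2, 3↦5, 4↦6, 5↦5, 6↦2]  zeros at y ∈ ∅
  x = 5: [0↦0, 1↦6, 2↦3, 3↦5, 4↦5, 5↦3, 6↦6]  zeros at y ∈ {0}
  x = 6: [0↦0, 1↦3, 2↦4, 3↦3, 4↦0, 5↦2, 6↦2]  zeros at y ∈ {0, 4}
Collecting zeros: affine points = {(1, 3), (2, 2), (5, 0), (6, 0), (6, 4)}.
Total count |C(F_7)_aff| = 5.


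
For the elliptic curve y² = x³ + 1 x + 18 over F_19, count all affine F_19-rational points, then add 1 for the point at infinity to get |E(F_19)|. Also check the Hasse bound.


Affine points = {(1, 1), (1, 18), (2, 3), (2, 16), (7, 8), (7, 11), (8, 5), (8, 14), (11, 7), (11, 12), (13, 9), (13, 10), (15, 8), (15, 11), (16, 8), (16, 11), (18, 4), (18, 15)}; affine count = 18; |E(F_19)| = 19.

Discriminant check: Δ ∝ 4a³ + 27b² = 4·1³ + 27·18² = 4·1 + 27·324 ≡ 12 (mod 19). Nonzero ⇒ E is nonsingular.
For each x ∈ F_19, compute rhs = x³ + 1·x + 18 mod 19, then count y ∈ F_19 with y² ≡ rhs.
  x = 0: rhs = 18, matching y values: none (0 points).
  x = 1: rhs = 1, matching y values: 1, 18 (2 points).
  x = 2: rhs = 9, matching y values: 3, 16 (2 points).
  x = 3: rhs = 10, matching y values: none (0 points).
  x = 4: rhs = 10, matching y values: none (0 points).
  x = 5: rhs = 15, matching y values: none (0 points).
  x = 6: rhs = 12, matching y values: none (0 points).
  x = 7: rhs = 7, matching y values: 8, 11 (2 points).
  x = 8: rhs = 6, matching y values: 5, 14 (2 points).
  x = 9: rhs = 15, matching y values: none (0 points).
  x = 10: rhs = 2, matching y values: none (0 points).
  x = 11: rhs = 11, matching y values: 7, 12 (2 points).
  x = 12: rhs = 10, matching y values: none (0 points).
  x = 13: rhs = 5, matching y values: 9, 10 (2 points).
  x = 14: rhs = 2, matching y values: none (0 points).
  x = 15: rhs = 7, matching y values: 8, 11 (2 points).
  x = 16: rhs = 7, matching y values: 8, 11 (2 points).
  x = 17: rhs = 8, matching y values: none (0 points).
  x = 18: rhs = 16, matching y values: 4, 15 (2 points).
Total affine count: 18.
Full point count |E(F_19)| = 18 + 1 = 19.
Hasse bound: |19 − (19+1)| = |-1| = 1 ≤ 2√19 ≈ 8.7178 ✓.


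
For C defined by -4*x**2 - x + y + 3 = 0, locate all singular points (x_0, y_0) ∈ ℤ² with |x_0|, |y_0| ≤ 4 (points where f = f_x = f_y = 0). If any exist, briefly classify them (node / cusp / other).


No singular points in the scanned grid; C is smooth there.

Compute partial derivatives:
  f_x = -8*x - 1.
  f_y = 1.
f_y = 1 is a nonzero constant, so f_y never vanishes: no point (x, y) can satisfy f = f_x = f_y = 0. In particular no (x, y) ∈ {−4, ..., 4}² is singular; the curve is smooth.


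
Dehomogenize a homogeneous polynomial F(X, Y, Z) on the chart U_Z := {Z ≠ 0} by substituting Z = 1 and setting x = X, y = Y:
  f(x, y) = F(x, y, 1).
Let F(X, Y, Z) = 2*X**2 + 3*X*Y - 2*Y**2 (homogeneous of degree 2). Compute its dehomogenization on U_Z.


f(x, y) = 2*x**2 + 3*x*y - 2*y**2

On U_Z we set Z = 1. Each monomial c·X^i·Y^j·Z^k in F becomes c·x^i·y^j·1^k = c·x^i·y^j.
Substituting Z = 1: F(X, Y, 1) = 2*x**2 + 3*x*y - 2*y**2.
Note: deg(f) ≤ deg(F) = 2; strict inequality happens when F is divisible by Z (lost terms).


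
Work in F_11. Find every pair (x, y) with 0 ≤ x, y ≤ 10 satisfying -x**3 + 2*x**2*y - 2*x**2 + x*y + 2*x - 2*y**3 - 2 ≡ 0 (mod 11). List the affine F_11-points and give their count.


Affine F_11-points: {(0, 10), (2, 10), (3, 1), (5, 10), (6, 6), (6, 7), (6, 9), (7, 0), (7, 5), (7, 6), (8, 6), (9, 4)}; count = 12.

For each of the 121 pairs (x, y) ∈ F_11², evaluate f(x, y) mod 11. Record the zeros.
  x = 0: [0↦9, 1↦7, 2↦4, 3↦10, 4↦2, 5↦1, 6↦6, 7↦5, 8↦8, 9↦3, 10↦0]  zeros at y ∈ {10}
  x = 1: [0↦8, 1↦9, 2↦9, 3↦7, 4↦2, 5↦4, 6↦1, 7↦3, 8↦9, 9↦7, 10↦7]  zeros at y ∈ ∅
  x = 2: [0↦8, 1↦5, 2↦1, 3↦6, 4↦8, 5↦6, 6↦10, 7↦8, 8↦10, 9↦4, 10↦0]  zeros at y ∈ {10}
  x = 3: [0↦3, 1↦0, 2↦7, 3↦1, 4↦3, 5↦1, 6↦5, 7↦3, 8↦5, 9↦10, 10↦6]  zeros at y ∈ {1}
  x = 4: [0↦9, 1↦10, 2↦10, 3↦8, 4↦3, 5↦5, 6↦2, 7↦4, 8↦10, 9↦8, 10↦8]  zeros at y ∈ ∅
  x = 5: [0↦9, 1↦7, 2↦4, 3↦10, 4↦2, 5↦1, 6↦6, 7↦5, 8↦8, 9↦3, 10↦0]  zeros at y ∈ {10}
  x = 6: [0↦8, 1↦7, 2↦5, 3↦1, 4↦5, 5↦5, 6↦0, 7↦0, 8↦4, 9↦0, 10↦9]  zeros at y ∈ {6, 7, 9}
  x = 7: [0↦0, 1↦4, 2↦7, 3↦8, 4↦6, 5↦0, 6↦0, 7↦5, 8↦3, 9↦4, 10↦7]  zeros at y ∈ {0, 5, 6}
  x = 8: [0↦1, 1↦3, 2↦4, 3↦3, 4↦10, 5↦2, 6↦0, 7↦3, 8↦10, 9↦9, 10↦10]  zeros at y ∈ {6}
  x = 9: [0↦5, 1↦9, 2↦1, 3↦2, 4↦0, 5↦5, 6↦5, 7↦10, 8↦8, 9↦9, 10↦1]  zeros at y ∈ {4}
  x = 10: [0↦6, 1↦5, 2↦3, 3↦10, 4↦3, 5↦3, 6↦9, 7↦9, 8↦2, 9↦9, 10↦7]  zeros at y ∈ ∅
Collecting zeros: affine points = {(0, 10), (2, 10), (3, 1), (5, 10), (6, 6), (6, 7), (6, 9), (7, 0), (7, 5), (7, 6), (8, 6), (9, 4)}.
Total count |C(F_11)_aff| = 12.


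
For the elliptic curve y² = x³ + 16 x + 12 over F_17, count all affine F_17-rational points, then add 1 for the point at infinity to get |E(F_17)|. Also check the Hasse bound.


Affine points = {(2, 1), (2, 16), (3, 6), (3, 11), (4, 2), (4, 15), (5, 8), (5, 9), (6, 1), (6, 16), (7, 5), (7, 12), (9, 1), (9, 16), (10, 4), (10, 13)}; affine count = 16; |E(F_17)| = 17.

Discriminant check: Δ ∝ 4a³ + 27b² = 4·16³ + 27·12² = 4·4096 + 27·144 ≡ 8 (mod 17). Nonzero ⇒ E is nonsingular.
For each x ∈ F_17, compute rhs = x³ + 16·x + 12 mod 17, then count y ∈ F_17 with y² ≡ rhs.
  x = 0: rhs = 12, matching y values: none (0 points).
  x = 1: rhs = 12, matching y values: none (0 points).
  x = 2: rhs = 1, matching y values: 1, 16 (2 points).
  x = 3: rhs = 2, matching y values: 6, 11 (2 points).
  x = 4: rhs = 4, matching y values: 2, 15 (2 points).
  x = 5: rhs = 13, matching y values: 8, 9 (2 points).
  x = 6: rhs = 1, matching y values: 1, 16 (2 points).
  x = 7: rhs = 8, matching y values: 5, 12 (2 points).
  x = 8: rhs = 6, matching y values: none (0 points).
  x = 9: rhs = 1, matching y values: 1, 16 (2 points).
  x = 10: rhs = 16, matching y values: 4, 13 (2 points).
  x = 11: rhs = 6, matching y values: none (0 points).
  x = 12: rhs = 11, matching y values: none (0 points).
  x = 13: rhs = 3, matching y values: none (0 points).
  x = 14: rhs = 5, matching y values: none (0 points).
  x = 15: rhs = 6, matching y values: none (0 points).
  x = 16: rhs = 12, matching y values: none (0 points).
Total affine count: 16.
Full point count |E(F_17)| = 16 + 1 = 17.
Hasse bound: |17 − (17+1)| = |-1| = 1 ≤ 2√17 ≈ 8.2462 ✓.


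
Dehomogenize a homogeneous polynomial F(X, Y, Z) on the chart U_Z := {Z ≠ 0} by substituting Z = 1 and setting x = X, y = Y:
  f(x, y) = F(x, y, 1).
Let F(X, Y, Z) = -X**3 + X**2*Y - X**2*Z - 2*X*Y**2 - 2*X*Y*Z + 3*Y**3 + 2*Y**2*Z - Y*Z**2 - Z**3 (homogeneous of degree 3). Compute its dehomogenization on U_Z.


f(x, y) = -x**3 + x**2*y - x**2 - 2*x*y**2 - 2*x*y + 3*y**3 + 2*y**2 - y - 1

On U_Z we set Z = 1. Each monomial c·X^i·Y^j·Z^k in F becomes c·x^i·y^j·1^k = c·x^i·y^j.
Substituting Z = 1: F(X, Y, 1) = -x**3 + x**2*y - x**2 - 2*x*y**2 - 2*x*y + 3*y**3 + 2*y**2 - y - 1.
Note: deg(f) ≤ deg(F) = 3; strict inequality happens when F is divisible by Z (lost terms).


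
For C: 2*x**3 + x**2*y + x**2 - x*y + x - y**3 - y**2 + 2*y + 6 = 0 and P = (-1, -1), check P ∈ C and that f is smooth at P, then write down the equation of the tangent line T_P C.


Tangent line at P: 8*x + 3*y + 11 = 0.

Step 1: f(-1, -1) = 0, so P lies on C.
Step 2: partial derivatives
  f_x(x, y) = 6*x**2 + 2*x*y + 2*x - y + 1, f_y(x, y) = x**2 - x - 3*y**2 - 2*y + 2.
  f_x(P) = 8, f_y(P) = 3 (gradient nonzero, so P is smooth).
Step 3: tangent line at P: 8·(x − -1) + 3·(y − -1) = 0.
Expanding: 8*x + 3*y + 11 = 0.


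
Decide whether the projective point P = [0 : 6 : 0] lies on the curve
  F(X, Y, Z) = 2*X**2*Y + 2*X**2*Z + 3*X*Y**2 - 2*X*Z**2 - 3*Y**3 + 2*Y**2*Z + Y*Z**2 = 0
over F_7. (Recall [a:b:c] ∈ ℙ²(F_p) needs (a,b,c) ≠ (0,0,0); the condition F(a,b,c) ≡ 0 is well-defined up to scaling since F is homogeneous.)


F(0,6,0) ≡ 3 (mod 7); P is NOT on the curve.

Evaluate F(0, 6, 0) term-by-term (mod 7).
  2*X**2*Y ↦ 2·0·6·1 = 0
  2*X**2*Z ↦ 2·0·1·0 = 0
  3*X*Y**2 ↦ 3·0·36·1 = 0
  -2*X*Z**2 ↦ -2·0·1·0 = 0
  -3*Y**3 ↦ -3·1·216·1 = -648
  2*Y**2*Z ↦ 2·1·36·0 = 0
  Y*Z**2 ↦ 1·1·6·0 = 0
Sum: F(0, 6, 0) = (0) + (0) + (0) + (0) + (-648) + (0) + (0) = -648.
Reducing mod 7: -648 ≡ 3 (mod 7).
Since F(a, b, c) ≡ 3 ≠ 0 (mod 7), P does NOT lie on the curve.


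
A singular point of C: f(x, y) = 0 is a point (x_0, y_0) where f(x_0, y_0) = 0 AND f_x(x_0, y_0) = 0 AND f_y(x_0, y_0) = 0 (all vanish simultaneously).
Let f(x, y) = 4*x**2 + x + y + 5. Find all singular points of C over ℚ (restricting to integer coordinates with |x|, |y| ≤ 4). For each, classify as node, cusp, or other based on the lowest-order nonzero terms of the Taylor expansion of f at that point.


No singular points in the scanned grid; C is smooth there.

Compute partial derivatives:
  f_x = 8*x + 1.
  f_y = 1.
f_y = 1 is a nonzero constant, so f_y never vanishes: no point (x, y) can satisfy f = f_x = f_y = 0. In particular no (x, y) ∈ {−4, ..., 4}² is singular; the curve is smooth.


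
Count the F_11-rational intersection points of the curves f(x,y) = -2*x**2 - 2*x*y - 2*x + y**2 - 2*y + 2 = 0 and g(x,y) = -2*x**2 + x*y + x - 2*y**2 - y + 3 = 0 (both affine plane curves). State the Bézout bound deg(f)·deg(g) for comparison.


Common zeros: {(7, 0), (8, 4)}; count = 2; Bézout bound = 4.

deg(f) = 2, deg(g) = 2, so Bézout bound = 4.
Scan x ∈ F_11. For each x, list the y ∈ F_11 with f(x, y) ≡ 0 and those with g(x, y) ≡ 0 (mod 11); the common zeros in that column are the intersection.
  x = 0: f ≡ 0 at y ∈ ∅; g ≡ 0 at y ∈ {1, 4}; common: ∅.
  x = 1: f ≡ 0 at y ∈ ∅; g ≡ 0 at y ∈ {1, 10}; common: ∅.
  x = 2: f ≡ 0 at y ∈ ∅; g ≡ 0 at y ∈ ∅; common: ∅.
  x = 3: f ≡ 0 at y ∈ {0, 8}; g ≡ 0 at y ∈ ∅; common: ∅.
  x = 4: f ≡ 0 at y ∈ ∅; g ≡ 0 at y ∈ ∅; common: ∅.
  x = 5: f ≡ 0 at y ∈ ∅; g ≡ 0 at y ∈ ∅; common: ∅.
  x = 6: f ≡ 0 at y ∈ ∅; g ≡ 0 at y ∈ {3, 5}; common: ∅.
  x = 7: f ≡ 0 at y ∈ {0, 5}; g ≡ 0 at y ∈ {0, 3}; common: {0}.
  x = 8: f ≡ 0 at y ∈ {3, 4}; g ≡ 0 at y ∈ {4, 5}; common: {4}.
  x = 9: f ≡ 0 at y ∈ {4, 5}; g ≡ 0 at y ∈ ∅; common: ∅.
  x = 10: f ≡ 0 at y ∈ {3, 8}; g ≡ 0 at y ∈ {0, 10}; common: ∅.
Collecting: common zeros = {(7, 0), (8, 4)}, so the count is 2.
Comparison with the Bézout bound: 2 ≤ 4 = deg(f)·deg(g), as expected for curves with no common component (the affine F_11-count falls short of the bound because intersections may lie at infinity, over extension fields, or carry multiplicity).


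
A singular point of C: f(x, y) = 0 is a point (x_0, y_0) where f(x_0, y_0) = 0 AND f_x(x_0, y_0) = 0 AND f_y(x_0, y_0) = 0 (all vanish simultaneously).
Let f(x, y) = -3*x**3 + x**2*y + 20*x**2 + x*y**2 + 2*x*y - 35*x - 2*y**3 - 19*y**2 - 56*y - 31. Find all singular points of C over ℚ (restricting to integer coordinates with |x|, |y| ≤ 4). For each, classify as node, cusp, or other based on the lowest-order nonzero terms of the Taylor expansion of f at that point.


Singular points: {(2, -3)}; classification: node.

Compute partial derivatives:
  f_x = -9*x**2 + 2*x*y + 40*x + y**2 + 2*y - 35.
  f_y = x**2 + 2*x*y + 2*x - 6*y**2 - 38*y - 56.
Scan x_0 ∈ {−4, ..., 4}. For each x_0, f_y(x_0, y) is a polynomial in y; find its integer roots y ∈ {−4, ..., 4}, then test f_x and f at those candidates.
  x = -4: f_y(-4, y) = -6*y**2 - 46*y - 48; no integer root y with |y| ≤ 4.
  x = -3: f_y(-3, y) = -6*y**2 - 44*y - 53; no integer root y with |y| ≤ 4.
  x = -2: f_y(-2, y) = -6*y**2 - 42*y - 56; no integer root y with |y| ≤ 4.
  x = -1: f_y(-1, y) = -6*y**2 - 40*y - 57; no integer root y with |y| ≤ 4.
  x = 0: f_y(0, y) = -6*y**2 - 38*y - 56; vanishes at y ∈ {-4}. (0, -4): f_x = -27 ≠ 0.
  x = 1: f_y(1, y) = -6*y**2 - 36*y - 53; no integer root y with |y| ≤ 4.
  x = 2: f_y(2, y) = -6*y**2 - 34*y - 48; vanishes at y ∈ {-3}. (2, -3): f_x = 0, f = 0 — SINGULAR.
  x = 3: f_y(3, y) = -6*y**2 - 32*y - 41; no integer root y with |y| ≤ 4.
  x = 4: f_y(4, y) = -6*y**2 - 30*y - 32; no integer root y with |y| ≤ 4.
Only singular point on the grid: (2, -3).
Classify: substitute x = 2 + u, y = -3 + v and expand: f = -3*u**3 + u**2*v - u**2 + u*v**2 - 2*v**3 + v**2.
No constant or linear terms (consistent with a singular point). Quadratic part: -u**2 + v**2. Cubic part: -3*u**3 + u**2*v + u*v**2 - 2*v**3.
The quadratic part v**2 - u**2 = (v − u)(v + u) splits into two distinct linear factors, so there are two distinct tangent lines y − -3 = ±(x − 2) — this is a node (ordinary double point).
Classification: node.


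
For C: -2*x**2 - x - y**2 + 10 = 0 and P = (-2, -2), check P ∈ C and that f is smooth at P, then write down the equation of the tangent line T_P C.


Tangent line at P: 7*x + 4*y + 22 = 0.

Step 1: f(-2, -2) = 0, so P lies on C.
Step 2: partial derivatives
  f_x(x, y) = -4*x - 1, f_y(x, y) = -2*y.
  f_x(P) = 7, f_y(P) = 4 (gradient nonzero, so P is smooth).
Step 3: tangent line at P: 7·(x − -2) + 4·(y − -2) = 0.
Expanding: 7*x + 4*y + 22 = 0.


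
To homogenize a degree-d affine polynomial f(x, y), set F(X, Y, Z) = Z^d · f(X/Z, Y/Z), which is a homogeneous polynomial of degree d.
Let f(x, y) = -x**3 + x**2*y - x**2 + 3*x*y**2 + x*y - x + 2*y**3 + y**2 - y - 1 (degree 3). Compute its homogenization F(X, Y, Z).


F(X, Y, Z) = -X**3 + X**2*Y - X**2*Z + 3*X*Y**2 + X*Y*Z - X*Z**2 + 2*Y**3 + Y**2*Z - Y*Z**2 - Z**3

deg(f) = 3.
Substitute x = X/Z, y = Y/Z into f, then multiply by Z^3.
  monomial -1·x^3·y^0 ↦ -1·X^3·Y^0·Z^0.
  monomial 1·x^2·y^1 ↦ 1·X^2·Y^1·Z^0.
  monomial -1·x^2·y^0 ↦ -1·X^2·Y^0·Z^1.
  monomial 3·x^1·y^2 ↦ 3·X^1·Y^2·Z^0.
  monomial 1·x^1·y^1 ↦ 1·X^1·Y^1·Z^1.
  monomial -1·x^1·y^0 ↦ -1·X^1·Y^0·Z^2.
  monomial 2·x^0·y^3 ↦ 2·X^0·Y^3·Z^0.
  monomial 1·x^0·y^2 ↦ 1·X^0·Y^2·Z^1.
  monomial -1·x^0·y^1 ↦ -1·X^0·Y^1·Z^2.
  monomial -1·x^0·y^0 ↦ -1·X^0·Y^0·Z^3.
Collecting: F(X, Y, Z) = -X**3 + X**2*Y - X**2*Z + 3*X*Y**2 + X*Y*Z - X*Z**2 + 2*Y**3 + Y**2*Z - Y*Z**2 - Z**3.


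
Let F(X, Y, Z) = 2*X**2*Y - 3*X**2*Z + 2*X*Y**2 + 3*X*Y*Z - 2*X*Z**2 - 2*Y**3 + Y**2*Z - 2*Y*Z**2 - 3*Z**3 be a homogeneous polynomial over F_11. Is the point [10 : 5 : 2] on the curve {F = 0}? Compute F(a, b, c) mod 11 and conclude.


F(10,5,2) ≡ 9 (mod 11); P is NOT on the curve.

Evaluate F(10, 5, 2) term-by-term (mod 11).
  2*X**2*Y ↦ 2·100·5·1 = 1000
  -3*X**2*Z ↦ -3·100·1·2 = -600
  2*X*Y**2 ↦ 2·10·25·1 = 500
  3*X*Y*Z ↦ 3·10·5·2 = 300
  -2*X*Z**2 ↦ -2·10·1·4 = -80
  -2*Y**3 ↦ -2·1·125·1 = -250
  Y**2*Z ↦ 1·1·25·2 = 50
  -2*Y*Z**2 ↦ -2·1·5·4 = -40
  -3*Z**3 ↦ -3·1·1·8 = -24
Sum: F(10, 5, 2) = (1000) + (-600) + (500) + (300) + (-80) + (-250) + (50) + (-40) + (-24) = 856.
Reducing mod 11: 856 ≡ 9 (mod 11).
Since F(a, b, c) ≡ 9 ≠ 0 (mod 11), P does NOT lie on the curve.


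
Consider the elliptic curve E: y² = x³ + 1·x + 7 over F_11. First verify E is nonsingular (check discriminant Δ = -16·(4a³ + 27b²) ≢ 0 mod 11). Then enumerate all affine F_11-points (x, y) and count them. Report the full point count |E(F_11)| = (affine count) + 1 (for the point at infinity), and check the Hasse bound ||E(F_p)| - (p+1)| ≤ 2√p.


Affine points = {(1, 3), (1, 8), (3, 2), (3, 9), (4, 3), (4, 8), (5, 4), (5, 7), (6, 3), (6, 8), (7, 4), (7, 7), (10, 4), (10, 7)}; affine count = 14; |E(F_11)| = 15.

Discriminant check: Δ ∝ 4a³ + 27b² = 4·1³ + 27·7² = 4·1 + 27·49 ≡ 7 (mod 11). Nonzero ⇒ E is nonsingular.
For each x ∈ F_11, compute rhs = x³ + 1·x + 7 mod 11, then count y ∈ F_11 with y² ≡ rhs.
  x = 0: rhs = 7, matching y values: none (0 points).
  x = 1: rhs = 9, matching y values: 3, 8 (2 points).
  x = 2: rhs = 6, matching y values: none (0 points).
  x = 3: rhs = 4, matching y values: 2, 9 (2 points).
  x = 4: rhs = 9, matching y values: 3, 8 (2 points).
  x = 5: rhs = 5, matching y values: 4, 7 (2 points).
  x = 6: rhs = 9, matching y values: 3, 8 (2 points).
  x = 7: rhs = 5, matching y values: 4, 7 (2 points).
  x = 8: rhs = 10, matching y values: none (0 points).
  x = 9: rhs = 8, matching y values: none (0 points).
  x = 10: rhs = 5, matching y values: 4, 7 (2 points).
Total affine count: 14.
Full point count |E(F_11)| = 14 + 1 = 15.
Hasse bound: |15 − (11+1)| = |3| = 3 ≤ 2√11 ≈ 6.6332 ✓.


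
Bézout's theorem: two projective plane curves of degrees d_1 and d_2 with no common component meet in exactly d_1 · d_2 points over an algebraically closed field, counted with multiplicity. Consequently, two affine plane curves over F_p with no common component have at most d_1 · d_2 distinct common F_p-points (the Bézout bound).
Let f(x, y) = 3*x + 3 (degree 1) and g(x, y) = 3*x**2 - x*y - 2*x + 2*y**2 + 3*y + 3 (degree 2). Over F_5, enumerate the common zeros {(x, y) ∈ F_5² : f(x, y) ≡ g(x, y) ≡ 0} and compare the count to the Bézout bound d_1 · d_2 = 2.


Common zeros: ∅; count = 0; Bézout bound = 2.

deg(f) = 1, deg(g) = 2, so Bézout bound = 2.
Scan x ∈ F_5. For each x, list the y ∈ F_5 with f(x, y) ≡ 0 and those with g(x, y) ≡ 0 (mod 5); the common zeros in that column are the intersection.
  x = 0: f ≡ 0 at y ∈ ∅; g ≡ 0 at y ∈ {3}; common: ∅.
  x = 1: f ≡ 0 at y ∈ ∅; g ≡ 0 at y ∈ ∅; common: ∅.
  x = 2: f ≡ 0 at y ∈ ∅; g ≡ 0 at y ∈ ∅; common: ∅.
  x = 3: f ≡ 0 at y ∈ ∅; g ≡ 0 at y ∈ ∅; common: ∅.
  x = 4: f ≡ 0 at y ∈ {0, 1, 2, 3, 4}; g ≡ 0 at y ∈ ∅; common: ∅.
Collecting: common zeros = ∅, so the count is 0.
Comparison with the Bézout bound: 0 ≤ 2 = deg(f)·deg(g), as expected for curves with no common component (the affine F_5-count falls short of the bound because intersections may lie at infinity, over extension fields, or carry multiplicity).


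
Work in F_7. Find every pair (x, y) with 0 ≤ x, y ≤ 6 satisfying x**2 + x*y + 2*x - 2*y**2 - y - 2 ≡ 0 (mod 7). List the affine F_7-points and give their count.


Affine F_7-points: {(1, 2), (1, 5), (2, 2), (5, 1), (6, 1), (6, 5)}; count = 6.

For each of the 49 pairs (x, y) ∈ F_7², evaluate f(x, y) mod 7. Record the zeros.
  x = 0: [0↦5, 1↦2, 2↦2, 3↦5, 4↦4, 5↦6, 6↦4]  zeros at y ∈ ∅
  x = 1: [0↦1, 1↦6, 2↦0, 3↦4, 4↦4, 5↦0, 6↦6]  zeros at y ∈ {2, 5}
  x = 2: [0↦6, 1↦5, 2↦0, 3↦5, 4↦6, 5↦3, 6↦3]  zeros at y ∈ {2}
  x = 3: [0↦6, 1↦6, 2↦2, 3↦1, 4↦3, 5↦1, 6↦2]  zeros at y ∈ ∅
  x = 4: [0↦1, 1↦2, 2↦6, 3↦6, 4↦2, 5↦1, 6↦3]  zeros at y ∈ ∅
  x = 5: [0↦5, 1↦0, 2↦5, 3↦6, 4↦3, 5↦3, 6↦6]  zeros at y ∈ {1}
  x = 6: [0↦4, 1↦0, 2↦6, 3↦1, 4↦6, 5↦0, 6↦4]  zeros at y ∈ {1, 5}
Collecting zeros: affine points = {(1, 2), (1, 5), (2, 2), (5, 1), (6, 1), (6, 5)}.
Total count |C(F_7)_aff| = 6.


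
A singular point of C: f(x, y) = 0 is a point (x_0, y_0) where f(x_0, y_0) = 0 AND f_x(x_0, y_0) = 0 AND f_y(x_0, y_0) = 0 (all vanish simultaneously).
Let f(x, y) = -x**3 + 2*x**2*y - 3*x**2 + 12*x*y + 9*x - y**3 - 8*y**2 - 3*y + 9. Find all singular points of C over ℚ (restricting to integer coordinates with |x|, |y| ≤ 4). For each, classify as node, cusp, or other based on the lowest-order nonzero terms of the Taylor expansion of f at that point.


Singular points: {(-3, -3)}; classification: cusp.

Compute partial derivatives:
  f_x = -3*x**2 + 4*x*y - 6*x + 12*y + 9.
  f_y = 2*x**2 + 12*x - 3*y**2 - 16*y - 3.
Scan x_0 ∈ {−4, ..., 4}. For each x_0, f_y(x_0, y) is a polynomial in y; find its integer roots y ∈ {−4, ..., 4}, then test f_x and f at those candidates.
  x = -4: f_y(-4, y) = -3*y**2 - 16*y - 19; no integer root y with |y| ≤ 4.
  x = -3: f_y(-3, y) = -3*y**2 - 16*y - 21; vanishes at y ∈ {-3}. (-3, -3): f_x = 0, f = 0 — SINGULAR.
  x = -2: f_y(-2, y) = -3*y**2 - 16*y - 19; no integer root y with |y| ≤ 4.
  x = -1: f_y(-1, y) = -3*y**2 - 16*y - 13; vanishes at y ∈ {-1}. (-1, -1): f_x = 4 ≠ 0.
  x = 0: f_y(0, y) = -3*y**2 - 16*y - 3; no integer root y with |y| ≤ 4.
  x = 1: f_y(1, y) = -3*y**2 - 16*y + 11; no integer root y with |y| ≤ 4.
  x = 2: f_y(2, y) = -3*y**2 - 16*y + 29; no integer root y with |y| ≤ 4.
  x = 3: f_y(3, y) = -3*y**2 - 16*y + 51; no integer root y with |y| ≤ 4.
  x = 4: f_y(4, y) = -3*y**2 - 16*y + 77; no integer root y with |y| ≤ 4.
Only singular point on the grid: (-3, -3).
Classify: substitute x = -3 + u, y = -3 + v and expand: f = -u**3 + 2*u**2*v - v**3 + v**2.
No constant or linear terms (consistent with a singular point). Quadratic part: v**2. Cubic part: -u**3 + 2*u**2*v - v**3.
The quadratic part v**2 is a perfect square, so there is a single (double) tangent line v = 0, i.e. y = -3. Restricting the cubic part to that line (v = 0) leaves -u**3 ≠ 0, so f is not divisible by v and the branch is v² ≈ u**3 to lowest order — this is a cusp.
Classification: cusp.


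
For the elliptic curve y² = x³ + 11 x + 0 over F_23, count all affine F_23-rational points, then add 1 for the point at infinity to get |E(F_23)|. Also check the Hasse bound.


Affine points = {(0, 0), (1, 9), (1, 14), (4, 4), (4, 19), (6, 11), (6, 12), (7, 11), (7, 12), (8, 5), (8, 18), (9, 0), (10, 11), (10, 12), (11, 7), (11, 16), (14, 0), (18, 2), (18, 21), (20, 3), (20, 20), (21, 4), (21, 19)}; affine count = 23; |E(F_23)| = 24.

Discriminant check: Δ ∝ 4a³ + 27b² = 4·11³ + 27·0² = 4·1331 + 27·0 ≡ 11 (mod 23). Nonzero ⇒ E is nonsingular.
For each x ∈ F_23, compute rhs = x³ + 11·x + 0 mod 23, then count y ∈ F_23 with y² ≡ rhs.
  x = 0: rhs = 0, matching y values: 0 (1 points).
  x = 1: rhs = 12, matching y values: 9, 14 (2 points).
  x = 2: rhs = 7, matching y values: none (0 points).
  x = 3: rhs = 14, matching y values: none (0 points).
  x = 4: rhs = 16, matching y values: 4, 19 (2 points).
  x = 5: rhs = 19, matching y values: none (0 points).
  x = 6: rhs = 6, matching y values: 11, 12 (2 points).
  x = 7: rhs = 6, matching y values: 11, 12 (2 points).
  x = 8: rhs = 2, matching y values: 5, 18 (2 points).
  x = 9: rhs = 0, matching y values: 0 (1 points).
  x = 10: rhs = 6, matching y values: 11, 12 (2 points).
  x = 11: rhs = 3, matching y values: 7, 16 (2 points).
  x = 12: rhs = 20, matching y values: none (0 points).
  x = 13: rhs = 17, matching y values: none (0 points).
  x = 14: rhs = 0, matching y values: 0 (1 points).
  x = 15: rhs = 21, matching y values: none (0 points).
  x = 16: rhs = 17, matching y values: none (0 points).
  x = 17: rhs = 17, matching y values: none (0 points).
  x = 18: rhs = 4, matching y values: 2, 21 (2 points).
  x = 19: rhs = 7, matching y values: none (0 points).
  x = 20: rhs = 9, matching y values: 3, 20 (2 points).
  x = 21: rhs = 16, matching y values: 4, 19 (2 points).
  x = 22: rhs = 11, matching y values: none (0 points).
Total affine count: 23.
Full point count |E(F_23)| = 23 + 1 = 24.
Hasse bound: |24 − (23+1)| = |0| = 0 ≤ 2√23 ≈ 9.5917 ✓.


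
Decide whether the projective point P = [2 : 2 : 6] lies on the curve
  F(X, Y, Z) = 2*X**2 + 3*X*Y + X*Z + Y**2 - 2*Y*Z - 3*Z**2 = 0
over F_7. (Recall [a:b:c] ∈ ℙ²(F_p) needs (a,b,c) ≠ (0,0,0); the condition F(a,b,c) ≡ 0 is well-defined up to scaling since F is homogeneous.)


F(2,2,6) ≡ 2 (mod 7); P is NOT on the curve.

Evaluate F(2, 2, 6) term-by-term (mod 7).
  2*X**2 ↦ 2·4·1·1 = 8
  3*X*Y ↦ 3·2·2·1 = 12
  X*Z ↦ 1·2·1·6 = 12
  Y**2 ↦ 1·1·4·1 = 4
  -2*Y*Z ↦ -2·1·2·6 = -24
  -3*Z**2 ↦ -3·1·1·36 = -108
Sum: F(2, 2, 6) = (8) + (12) + (12) + (4) + (-24) + (-108) = -96.
Reducing mod 7: -96 ≡ 2 (mod 7).
Since F(a, b, c) ≡ 2 ≠ 0 (mod 7), P does NOT lie on the curve.


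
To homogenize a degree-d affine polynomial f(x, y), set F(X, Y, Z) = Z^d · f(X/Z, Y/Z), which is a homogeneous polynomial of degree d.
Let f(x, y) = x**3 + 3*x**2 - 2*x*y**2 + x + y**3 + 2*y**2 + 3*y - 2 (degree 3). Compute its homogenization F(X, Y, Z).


F(X, Y, Z) = X**3 + 3*X**2*Z - 2*X*Y**2 + X*Z**2 + Y**3 + 2*Y**2*Z + 3*Y*Z**2 - 2*Z**3

deg(f) = 3.
Substitute x = X/Z, y = Y/Z into f, then multiply by Z^3.
  monomial 1·x^3·y^0 ↦ 1·X^3·Y^0·Z^0.
  monomial 3·x^2·y^0 ↦ 3·X^2·Y^0·Z^1.
  monomial -2·x^1·y^2 ↦ -2·X^1·Y^2·Z^0.
  monomial 1·x^1·y^0 ↦ 1·X^1·Y^0·Z^2.
  monomial 1·x^0·y^3 ↦ 1·X^0·Y^3·Z^0.
  monomial 2·x^0·y^2 ↦ 2·X^0·Y^2·Z^1.
  monomial 3·x^0·y^1 ↦ 3·X^0·Y^1·Z^2.
  monomial -2·x^0·y^0 ↦ -2·X^0·Y^0·Z^3.
Collecting: F(X, Y, Z) = X**3 + 3*X**2*Z - 2*X*Y**2 + X*Z**2 + Y**3 + 2*Y**2*Z + 3*Y*Z**2 - 2*Z**3.


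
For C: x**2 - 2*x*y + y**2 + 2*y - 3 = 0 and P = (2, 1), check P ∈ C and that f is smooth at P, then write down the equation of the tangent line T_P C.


Tangent line at P: 2*x - 4 = 0.

Step 1: f(2, 1) = 0, so P lies on C.
Step 2: partial derivatives
  f_x(x, y) = 2*x - 2*y, f_y(x, y) = -2*x + 2*y + 2.
  f_x(P) = 2, f_y(P) = 0 (gradient nonzero, so P is smooth).
Step 3: tangent line at P: 2·(x − 2) + 0·(y − 1) = 0.
Expanding: 2*x - 4 = 0.


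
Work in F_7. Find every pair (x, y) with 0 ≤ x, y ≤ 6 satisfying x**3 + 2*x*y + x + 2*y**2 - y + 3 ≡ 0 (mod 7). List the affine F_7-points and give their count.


Affine F_7-points: {(5, 0), (5, 6), (6, 1), (6, 4)}; count = 4.

For each of the 49 pairs (x, y) ∈ F_7², evaluate f(x, y) mod 7. Record the zeros.
  x = 0: [0↦3, 1↦4, 2↦2, 3↦4, 4↦3, 5↦6, 6↦6]  zeros at y ∈ ∅
  x = 1: [0↦5, 1↦1, 2↦1, 3↦5, 4↦6, 5↦4, 6↦6]  zeros at y ∈ ∅
  x = 2: [0↦6, 1↦4, 2↦6, 3↦5, 4↦1, 5↦1, 6↦5]  zeros at y ∈ ∅
  x = 3: [0↦5, 1↦5, 2↦2, 3↦3, 4↦1, 5↦3, 6↦2]  zeros at y ∈ ∅
  x = 4: [0↦1, 1↦3, 2↦2, 3↦5, 4↦5, 5↦2, 6↦3]  zeros at y ∈ ∅
  x = 5: [0↦0, 1↦4, 2↦5, 3↦3, 4↦5, 5↦4, 6↦0]  zeros at y ∈ {0, 6}
  x = 6: [0↦1, 1↦0, 2↦3, 3↦3, 4↦0, 5↦1, 6↦6]  zeros at y ∈ {1, 4}
Collecting zeros: affine points = {(5, 0), (5, 6), (6, 1), (6, 4)}.
Total count |C(F_7)_aff| = 4.


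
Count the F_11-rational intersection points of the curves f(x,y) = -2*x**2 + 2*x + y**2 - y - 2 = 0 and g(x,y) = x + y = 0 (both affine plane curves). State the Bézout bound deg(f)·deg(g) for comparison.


Common zeros: {(1, 10), (2, 9)}; count = 2; Bézout bound = 2.

deg(f) = 2, deg(g) = 1, so Bézout bound = 2.
Scan x ∈ F_11. For each x, list the y ∈ F_11 with f(x, y) ≡ 0 and those with g(x, y) ≡ 0 (mod 11); the common zeros in that column are the intersection.
  x = 0: f ≡ 0 at y ∈ {2, 10}; g ≡ 0 at y ∈ {0}; common: ∅.
  x = 1: f ≡ 0 at y ∈ {2, 10}; g ≡ 0 at y ∈ {10}; common: {10}.
  x = 2: f ≡ 0 at y ∈ {3, 9}; g ≡ 0 at y ∈ {9}; common: {9}.
  x = 3: f ≡ 0 at y ∈ ∅; g ≡ 0 at y ∈ {8}; common: ∅.
  x = 4: f ≡ 0 at y ∈ ∅; g ≡ 0 at y ∈ {7}; common: ∅.
  x = 5: f ≡ 0 at y ∈ {5, 7}; g ≡ 0 at y ∈ {6}; common: ∅.
  x = 6: f ≡ 0 at y ∈ ∅; g ≡ 0 at y ∈ {5}; common: ∅.
  x = 7: f ≡ 0 at y ∈ {5, 7}; g ≡ 0 at y ∈ {4}; common: ∅.
  x = 8: f ≡ 0 at y ∈ ∅; g ≡ 0 at y ∈ {3}; common: ∅.
  x = 9: f ≡ 0 at y ∈ ∅; g ≡ 0 at y ∈ {2}; common: ∅.
  x = 10: f ≡ 0 at y ∈ {3, 9}; g ≡ 0 at y ∈ {1}; common: ∅.
Collecting: common zeros = {(1, 10), (2, 9)}, so the count is 2.
Comparison with the Bézout bound: 2 ≤ 2 = deg(f)·deg(g), as expected for curves with no common component (the bound is attained).


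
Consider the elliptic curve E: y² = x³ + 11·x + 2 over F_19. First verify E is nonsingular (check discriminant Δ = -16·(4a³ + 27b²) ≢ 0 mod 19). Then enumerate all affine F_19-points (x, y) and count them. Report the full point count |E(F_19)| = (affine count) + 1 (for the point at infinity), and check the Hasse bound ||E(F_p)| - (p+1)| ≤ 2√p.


Affine points = {(3, 9), (3, 10), (5, 7), (5, 12), (7, 2), (7, 17), (12, 0), (13, 9), (13, 10), (18, 3), (18, 16)}; affine count = 11; |E(F_19)| = 12.

Discriminant check: Δ ∝ 4a³ + 27b² = 4·11³ + 27·2² = 4·1331 + 27·4 ≡ 17 (mod 19). Nonzero ⇒ E is nonsingular.
For each x ∈ F_19, compute rhs = x³ + 11·x + 2 mod 19, then count y ∈ F_19 with y² ≡ rhs.
  x = 0: rhs = 2, matching y values: none (0 points).
  x = 1: rhs = 14, matching y values: none (0 points).
  x = 2: rhs = 13, matching y values: none (0 points).
  x = 3: rhs = 5, matching y values: 9, 10 (2 points).
  x = 4: rhs = 15, matching y values: none (0 points).
  x = 5: rhs = 11, matching y values: 7, 12 (2 points).
  x = 6: rhs = 18, matching y values: none (0 points).
  x = 7: rhs = 4, matching y values: 2, 17 (2 points).
  x = 8: rhs = 13, matching y values: none (0 points).
  x = 9: rhs = 13, matching y values: none (0 points).
  x = 10: rhs = 10, matching y values: none (0 points).
  x = 11: rhs = 10, matching y values: none (0 points).
  x = 12: rhs = 0, matching y values: 0 (1 points).
  x = 13: rhs = 5, matching y values: 9, 10 (2 points).
  x = 14: rhs = 12, matching y values: none (0 points).
  x = 15: rhs = 8, matching y values: none (0 points).
  x = 16: rhs = 18, matching y values: none (0 points).
  x = 17: rhs = 10, matching y values: none (0 points).
  x = 18: rhs = 9, matching y values: 3, 16 (2 points).
Total affine count: 11.
Full point count |E(F_19)| = 11 + 1 = 12.
Hasse bound: |12 − (19+1)| = |-8| = 8 ≤ 2√19 ≈ 8.7178 ✓.


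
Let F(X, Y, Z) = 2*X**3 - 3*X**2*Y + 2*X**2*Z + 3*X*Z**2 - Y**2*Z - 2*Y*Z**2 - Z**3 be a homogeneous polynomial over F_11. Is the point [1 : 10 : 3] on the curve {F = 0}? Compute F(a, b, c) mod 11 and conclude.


F(1,10,3) ≡ 4 (mod 11); P is NOT on the curve.

Evaluate F(1, 10, 3) term-by-term (mod 11).
  2*X**3 ↦ 2·1·1·1 = 2
  -3*X**2*Y ↦ -3·1·10·1 = -30
  2*X**2*Z ↦ 2·1·1·3 = 6
  3*X*Z**2 ↦ 3·1·1·9 = 27
  -Y**2*Z ↦ -1·1·100·3 = -300
  -2*Y*Z**2 ↦ -2·1·10·9 = -180
  -Z**3 ↦ -1·1·1·27 = -27
Sum: F(1, 10, 3) = (2) + (-30) + (6) + (27) + (-300) + (-180) + (-27) = -502.
Reducing mod 11: -502 ≡ 4 (mod 11).
Since F(a, b, c) ≡ 4 ≠ 0 (mod 11), P does NOT lie on the curve.


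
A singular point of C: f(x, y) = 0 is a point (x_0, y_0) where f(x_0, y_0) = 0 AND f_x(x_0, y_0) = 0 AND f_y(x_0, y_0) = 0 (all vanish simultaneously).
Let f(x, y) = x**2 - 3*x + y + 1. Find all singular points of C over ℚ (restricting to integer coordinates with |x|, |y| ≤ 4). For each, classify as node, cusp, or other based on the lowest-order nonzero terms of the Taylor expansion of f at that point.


No singular points in the scanned grid; C is smooth there.

Compute partial derivatives:
  f_x = 2*x - 3.
  f_y = 1.
f_y = 1 is a nonzero constant, so f_y never vanishes: no point (x, y) can satisfy f = f_x = f_y = 0. In particular no (x, y) ∈ {−4, ..., 4}² is singular; the curve is smooth.


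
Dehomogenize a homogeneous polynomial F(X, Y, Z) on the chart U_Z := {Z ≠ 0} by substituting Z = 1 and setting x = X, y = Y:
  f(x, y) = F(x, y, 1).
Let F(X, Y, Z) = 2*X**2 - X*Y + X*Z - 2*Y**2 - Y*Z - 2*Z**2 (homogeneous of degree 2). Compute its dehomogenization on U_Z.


f(x, y) = 2*x**2 - x*y + x - 2*y**2 - y - 2

On U_Z we set Z = 1. Each monomial c·X^i·Y^j·Z^k in F becomes c·x^i·y^j·1^k = c·x^i·y^j.
Substituting Z = 1: F(X, Y, 1) = 2*x**2 - x*y + x - 2*y**2 - y - 2.
Note: deg(f) ≤ deg(F) = 2; strict inequality happens when F is divisible by Z (lost terms).


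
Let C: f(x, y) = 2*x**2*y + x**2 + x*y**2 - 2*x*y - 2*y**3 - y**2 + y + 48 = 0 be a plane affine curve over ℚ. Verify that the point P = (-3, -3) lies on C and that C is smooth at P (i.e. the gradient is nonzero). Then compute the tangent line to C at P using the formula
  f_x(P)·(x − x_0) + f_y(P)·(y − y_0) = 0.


Tangent line at P: 45*x - 5*y + 120 = 0.

Step 1: f(-3, -3) = 0, so P lies on C.
Step 2: partial derivatives
  f_x(x, y) = 4*x*y + 2*x + y**2 - 2*y, f_y(x, y) = 2*x**2 + 2*x*y - 2*x - 6*y**2 - 2*y + 1.
  f_x(P) = 45, f_y(P) = -5 (gradient nonzero, so P is smooth).
Step 3: tangent line at P: 45·(x − -3) + -5·(y − -3) = 0.
Expanding: 45*x - 5*y + 120 = 0.


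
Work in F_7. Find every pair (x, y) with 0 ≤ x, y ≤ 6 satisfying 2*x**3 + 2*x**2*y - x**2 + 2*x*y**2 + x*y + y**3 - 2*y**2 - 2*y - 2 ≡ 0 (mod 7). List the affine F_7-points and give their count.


Affine F_7-points: {(0, 5), (2, 1), (2, 2), (3, 2), (4, 2), (4, 4)}; count = 6.

For each of the 49 pairs (x, y) ∈ F_7², evaluate f(x, y) mod 7. Record the zeros.
  x = 0: [0↦5, 1↦2, 2↦1, 3↦1, 4↦1, 5↦0, 6↦4]  zeros at y ∈ {5}
  x = 1: [0↦6, 1↦1, 2↦2, 3↦1, 4↦4, 5↦3, 6↦4]  zeros at y ∈ ∅
  x = 2: [0↦3, 1↦0, 2↦0, 3↦2, 4↦5, 5↦1, 6↦3]  zeros at y ∈ {1, 2}
  x = 3: [0↦1, 1↦4, 2↦0, 3↦2, 4↦2, 5↦6, 6↦6]  zeros at y ∈ {2}
  x = 4: [0↦5, 1↦4, 2↦0, 3↦6, 4↦0, 5↦2, 6↦4]  zeros at y ∈ {2, 4}
  x = 5: [0↦6, 1↦5, 2↦5, 3↦5, 4↦4, 5↦1, 6↦2]  zeros at y ∈ ∅
  x = 6: [0↦2, 1↦5, 2↦6, 3↦4, 4↦5, 5↦1, 6↦5]  zeros at y ∈ ∅
Collecting zeros: affine points = {(0, 5), (2, 1), (2, 2), (3, 2), (4, 2), (4, 4)}.
Total count |C(F_7)_aff| = 6.


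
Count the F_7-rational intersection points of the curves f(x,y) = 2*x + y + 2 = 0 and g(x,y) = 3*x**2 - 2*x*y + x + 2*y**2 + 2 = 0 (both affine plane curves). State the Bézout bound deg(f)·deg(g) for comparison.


Common zeros: {(2, 1), (5, 2)}; count = 2; Bézout bound = 2.

deg(f) = 1, deg(g) = 2, so Bézout bound = 2.
Scan x ∈ F_7. For each x, list the y ∈ F_7 with f(x, y) ≡ 0 and those with g(x, y) ≡ 0 (mod 7); the common zeros in that column are the intersection.
  x = 0: f ≡ 0 at y ∈ {5}; g ≡ 0 at y ∈ ∅; common: ∅.
  x = 1: f ≡ 0 at y ∈ {3}; g ≡ 0 at y ∈ ∅; common: ∅.
  x = 2: f ≡ 0 at y ∈ {1}; g ≡ 0 at y ∈ {1}; common: {1}.
  x = 3: f ≡ 0 at y ∈ {6}; g ≡ 0 at y ∈ {1, 2}; common: ∅.
  x = 4: f ≡ 0 at y ∈ {4}; g ≡ 0 at y ∈ ∅; common: ∅.
  x = 5: f ≡ 0 at y ∈ {2}; g ≡ 0 at y ∈ {2, 3}; common: {2}.
  x = 6: f ≡ 0 at y ∈ {0}; g ≡ 0 at y ∈ {3}; common: ∅.
Collecting: common zeros = {(2, 1), (5, 2)}, so the count is 2.
Comparison with the Bézout bound: 2 ≤ 2 = deg(f)·deg(g), as expected for curves with no common component (the bound is attained).


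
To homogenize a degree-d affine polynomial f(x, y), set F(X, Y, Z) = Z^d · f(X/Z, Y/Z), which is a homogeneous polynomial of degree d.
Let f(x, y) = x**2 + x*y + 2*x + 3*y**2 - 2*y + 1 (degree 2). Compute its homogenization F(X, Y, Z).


F(X, Y, Z) = X**2 + X*Y + 2*X*Z + 3*Y**2 - 2*Y*Z + Z**2

deg(f) = 2.
Substitute x = X/Z, y = Y/Z into f, then multiply by Z^2.
  monomial 1·x^2·y^0 ↦ 1·X^2·Y^0·Z^0.
  monomial 1·x^1·y^1 ↦ 1·X^1·Y^1·Z^0.
  monomial 2·x^1·y^0 ↦ 2·X^1·Y^0·Z^1.
  monomial 3·x^0·y^2 ↦ 3·X^0·Y^2·Z^0.
  monomial -2·x^0·y^1 ↦ -2·X^0·Y^1·Z^1.
  monomial 1·x^0·y^0 ↦ 1·X^0·Y^0·Z^2.
Collecting: F(X, Y, Z) = X**2 + X*Y + 2*X*Z + 3*Y**2 - 2*Y*Z + Z**2.


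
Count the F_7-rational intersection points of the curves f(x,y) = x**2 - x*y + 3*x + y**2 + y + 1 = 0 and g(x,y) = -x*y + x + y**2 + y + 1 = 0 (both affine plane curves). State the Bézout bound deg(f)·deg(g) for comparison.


Common zeros: {(0, 2), (0, 4)}; count = 2; Bézout bound = 4.

deg(f) = 2, deg(g) = 2, so Bézout bound = 4.
Scan x ∈ F_7. For each x, list the y ∈ F_7 with f(x, y) ≡ 0 and those with g(x, y) ≡ 0 (mod 7); the common zeros in that column are the intersection.
  x = 0: f ≡ 0 at y ∈ {2, 4}; g ≡ 0 at y ∈ {2, 4}; common: {2, 4}.
  x = 1: f ≡ 0 at y ∈ {3, 4}; g ≡ 0 at y ∈ ∅; common: ∅.
  x = 2: f ≡ 0 at y ∈ ∅; g ≡ 0 at y ∈ ∅; common: ∅.
  x = 3: f ≡ 0 at y ∈ ∅; g ≡ 0 at y ∈ {3, 6}; common: ∅.
  x = 4: f ≡ 0 at y ∈ ∅; g ≡ 0 at y ∈ ∅; common: ∅.
  x = 5: f ≡ 0 at y ∈ ∅; g ≡ 0 at y ∈ ∅; common: ∅.
  x = 6: f ≡ 0 at y ∈ {2, 3}; g ≡ 0 at y ∈ {0, 5}; common: ∅.
Collecting: common zeros = {(0, 2), (0, 4)}, so the count is 2.
Comparison with the Bézout bound: 2 ≤ 4 = deg(f)·deg(g), as expected for curves with no common component (the affine F_7-count falls short of the bound because intersections may lie at infinity, over extension fields, or carry multiplicity).


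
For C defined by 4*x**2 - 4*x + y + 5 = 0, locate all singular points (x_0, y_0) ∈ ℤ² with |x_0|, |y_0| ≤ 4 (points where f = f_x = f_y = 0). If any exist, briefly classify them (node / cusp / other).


No singular points in the scanned grid; C is smooth there.

Compute partial derivatives:
  f_x = 8*x - 4.
  f_y = 1.
f_y = 1 is a nonzero constant, so f_y never vanishes: no point (x, y) can satisfy f = f_x = f_y = 0. In particular no (x, y) ∈ {−4, ..., 4}² is singular; the curve is smooth.


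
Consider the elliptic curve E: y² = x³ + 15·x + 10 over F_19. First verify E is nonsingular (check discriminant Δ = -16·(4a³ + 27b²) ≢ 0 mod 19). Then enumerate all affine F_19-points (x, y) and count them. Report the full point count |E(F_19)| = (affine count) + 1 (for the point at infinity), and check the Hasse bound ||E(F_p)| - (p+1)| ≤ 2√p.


Affine points = {(1, 8), (1, 11), (3, 5), (3, 14), (4, 1), (4, 18), (5, 1), (5, 18), (9, 0), (10, 1), (10, 18), (11, 9), (11, 10), (14, 0), (15, 0)}; affine count = 15; |E(F_19)| = 16.

Discriminant check: Δ ∝ 4a³ + 27b² = 4·15³ + 27·10² = 4·3375 + 27·100 ≡ 12 (mod 19). Nonzero ⇒ E is nonsingular.
For each x ∈ F_19, compute rhs = x³ + 15·x + 10 mod 19, then count y ∈ F_19 with y² ≡ rhs.
  x = 0: rhs = 10, matching y values: none (0 points).
  x = 1: rhs = 7, matching y values: 8, 11 (2 points).
  x = 2: rhs = 10, matching y values: none (0 points).
  x = 3: rhs = 6, matching y values: 5, 14 (2 points).
  x = 4: rhs = 1, matching y values: 1, 18 (2 points).
  x = 5: rhs = 1, matching y values: 1, 18 (2 points).
  x = 6: rhs = 12, matching y values: none (0 points).
  x = 7: rhs = 2, matching y values: none (0 points).
  x = 8: rhs = 15, matching y values: none (0 points).
  x = 9: rhs = 0, matching y values: 0 (1 points).
  x = 10: rhs = 1, matching y values: 1, 18 (2 points).
  x = 11: rhs = 5, matching y values: 9, 10 (2 points).
  x = 12: rhs = 18, matching y values: none (0 points).
  x = 13: rhs = 8, matching y values: none (0 points).
  x = 14: rhs = 0, matching y values: 0 (1 points).
  x = 15: rhs = 0, matching y values: 0 (1 points).
  x = 16: rhs = 14, matching y values: none (0 points).
  x = 17: rhs = 10, matching y values: none (0 points).
  x = 18: rhs = 13, matching y values: none (0 points).
Total affine count: 15.
Full point count |E(F_19)| = 15 + 1 = 16.
Hasse bound: |16 − (19+1)| = |-4| = 4 ≤ 2√19 ≈ 8.7178 ✓.


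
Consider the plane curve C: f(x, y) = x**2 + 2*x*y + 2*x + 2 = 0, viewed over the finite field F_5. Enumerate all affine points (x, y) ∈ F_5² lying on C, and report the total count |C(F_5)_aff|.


Affine F_5-points: {(1, 0), (2, 0), (3, 3), (4, 3)}; count = 4.

For each of the 25 pairs (x, y) ∈ F_5², evaluate f(x, y) mod 5. Record the zeros.
  x = 0: [0↦2, 1↦2, 2↦2, 3↦2, 4↦2]  zeros at y ∈ ∅
  x = 1: [0↦0, 1↦2, 2↦4, 3↦1, 4↦3]  zeros at y ∈ {0}
  x = 2: [0↦0, 1↦4, 2↦3, 3↦2, 4↦1]  zeros at y ∈ {0}
  x = 3: [0↦2, 1↦3, 2↦4, 3↦0, 4↦1]  zeros at y ∈ {3}
  x = 4: [0↦1, 1↦4, 2↦2, 3↦0, 4↦3]  zeros at y ∈ {3}
Collecting zeros: affine points = {(1, 0), (2, 0), (3, 3), (4, 3)}.
Total count |C(F_5)_aff| = 4.
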